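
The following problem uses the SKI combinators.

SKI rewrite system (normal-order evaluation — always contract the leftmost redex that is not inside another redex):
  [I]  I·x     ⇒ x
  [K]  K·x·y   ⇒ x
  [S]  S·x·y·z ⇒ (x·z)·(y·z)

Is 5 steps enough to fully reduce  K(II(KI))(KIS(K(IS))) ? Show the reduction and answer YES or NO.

Answer: YES — reaches normal form KI in 3 ≤ 5 steps

Working:
  start: K(II(KI))(KIS(K(IS)))
  step 1: II(KI)
  step 2: I(KI)
  step 3: KI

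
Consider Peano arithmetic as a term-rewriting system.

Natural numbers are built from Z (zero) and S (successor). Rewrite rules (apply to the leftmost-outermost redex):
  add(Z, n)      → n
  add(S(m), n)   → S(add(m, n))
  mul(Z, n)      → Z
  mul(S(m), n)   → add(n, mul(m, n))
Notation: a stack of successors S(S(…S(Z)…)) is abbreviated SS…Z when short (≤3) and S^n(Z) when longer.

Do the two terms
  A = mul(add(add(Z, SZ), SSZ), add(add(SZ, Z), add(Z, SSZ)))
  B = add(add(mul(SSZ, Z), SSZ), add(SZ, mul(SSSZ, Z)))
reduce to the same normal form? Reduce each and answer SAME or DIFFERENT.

Term A:
  start: mul(add(add(Z, SZ), SSZ), add(add(SZ, Z), add(Z, SSZ)))
  step 1: mul(add(SZ, SSZ), add(add(SZ, Z), add(Z, SSZ)))
  step 2: mul(S(add(Z, SSZ)), add(add(SZ, Z), add(Z, SSZ)))
  step 3: add(add(add(SZ, Z), add(Z, SSZ)), mul(add(Z, SSZ), add(add(SZ, Z), add(Z, SSZ))))
  step 4: add(add(S(add(Z, Z)), add(Z, SSZ)), mul(add(Z, SSZ), add(add(SZ, Z), add(Z, SSZ))))
  step 5: add(S(add(add(Z, Z), add(Z, SSZ))), mul(add(Z, SSZ), add(add(SZ, Z), add(Z, SSZ))))
  step 6: S(add(add(add(Z, Z), add(Z, SSZ)), mul(add(Z, SSZ), add(add(SZ, Z), add(Z, SSZ)))))
  step 7: S(add(add(Z, add(Z, SSZ)), mul(add(Z, SSZ), add(add(SZ, Z), add(Z, SSZ)))))
  step 8: S(add(add(Z, SSZ), mul(add(Z, SSZ), add(add(SZ, Z), add(Z, SSZ)))))
  step 9: S(add(SSZ, mul(add(Z, SSZ), add(add(SZ, Z), add(Z, SSZ)))))
  step 10: S(S(add(SZ, mul(add(Z, SSZ), add(add(SZ, Z), add(Z, SSZ))))))
  step 11: S(S(S(add(Z, mul(add(Z, SSZ), add(add(SZ, Z), add(Z, SSZ)))))))
  step 12: S(S(S(mul(add(Z, SSZ), add(add(SZ, Z), add(Z, SSZ))))))
  step 13: S(S(S(mul(SSZ, add(add(SZ, Z), add(Z, SSZ))))))
  step 14: S(S(S(add(add(add(SZ, Z), add(Z, SSZ)), mul(SZ, add(add(SZ, Z), add(Z, SSZ)))))))
  step 15: S(S(S(add(add(S(add(Z, Z)), add(Z, SSZ)), mul(SZ, add(add(SZ, Z), add(Z, SSZ)))))))
  step 16: S(S(S(add(S(add(add(Z, Z), add(Z, SSZ))), mul(SZ, add(add(SZ, Z), add(Z, SSZ)))))))
  step 17: S(S(S(S(add(add(add(Z, Z), add(Z, SSZ)), mul(SZ, add(add(SZ, Z), add(Z, SSZ))))))))
  step 18: S(S(S(S(add(add(Z, add(Z, SSZ)), mul(SZ, add(add(SZ, Z), add(Z, SSZ))))))))
  step 19: S(S(S(S(add(add(Z, SSZ), mul(SZ, add(add(SZ, Z), add(Z, SSZ))))))))
  step 20: S(S(S(S(add(SSZ, mul(SZ, add(add(SZ, Z), add(Z, SSZ))))))))
  step 21: S(S(S(S(S(add(SZ, mul(SZ, add(add(SZ, Z), add(Z, SSZ)))))))))
  step 22: S(S(S(S(S(S(add(Z, mul(SZ, add(add(SZ, Z), add(Z, SSZ))))))))))
  step 23: S(S(S(S(S(S(mul(SZ, add(add(SZ, Z), add(Z, SSZ)))))))))
  step 24: S(S(S(S(S(S(add(add(add(SZ, Z), add(Z, SSZ)), mul(Z, add(add(SZ, Z), add(Z, SSZ))))))))))
  step 25: S(S(S(S(S(S(add(add(S(add(Z, Z)), add(Z, SSZ)), mul(Z, add(add(SZ, Z), add(Z, SSZ))))))))))
  step 26: S(S(S(S(S(S(add(S(add(add(Z, Z), add(Z, SSZ))), mul(Z, add(add(SZ, Z), add(Z, SSZ))))))))))
  step 27: S(S(S(S(S(S(S(add(add(add(Z, Z), add(Z, SSZ)), mul(Z, add(add(SZ, Z), add(Z, SSZ)))))))))))
  step 28: S(S(S(S(S(S(S(add(add(Z, add(Z, SSZ)), mul(Z, add(add(SZ, Z), add(Z, SSZ)))))))))))
  step 29: S(S(S(S(S(S(S(add(add(Z, SSZ), mul(Z, add(add(SZ, Z), add(Z, SSZ)))))))))))
  step 30: S(S(S(S(S(S(S(add(SSZ, mul(Z, add(add(SZ, Z), add(Z, SSZ)))))))))))
  step 31: S(S(S(S(S(S(S(S(add(SZ, mul(Z, add(add(SZ, Z), add(Z, SSZ))))))))))))
  step 32: S(S(S(S(S(S(S(S(S(add(Z, mul(Z, add(add(SZ, Z), add(Z, SSZ)))))))))))))
  step 33: S(S(S(S(S(S(S(S(S(mul(Z, add(add(SZ, Z), add(Z, SSZ))))))))))))
  step 34: S^9(Z)

Term B:
  start: add(add(mul(SSZ, Z), SSZ), add(SZ, mul(SSSZ, Z)))
  step 1: add(add(add(Z, mul(SZ, Z)), SSZ), add(SZ, mul(SSSZ, Z)))
  step 2: add(add(mul(SZ, Z), SSZ), add(SZ, mul(SSSZ, Z)))
  step 3: add(add(add(Z, mul(Z, Z)), SSZ), add(SZ, mul(SSSZ, Z)))
  step 4: add(add(mul(Z, Z), SSZ), add(SZ, mul(SSSZ, Z)))
  step 5: add(add(Z, SSZ), add(SZ, mul(SSSZ, Z)))
  step 6: add(SSZ, add(SZ, mul(SSSZ, Z)))
  step 7: S(add(SZ, add(SZ, mul(SSSZ, Z))))
  step 8: S(S(add(Z, add(SZ, mul(SSSZ, Z)))))
  step 9: S(S(add(SZ, mul(SSSZ, Z))))
  step 10: S(S(S(add(Z, mul(SSSZ, Z)))))
  step 11: S(S(S(mul(SSSZ, Z))))
  step 12: S(S(S(add(Z, mul(SSZ, Z)))))
  step 13: S(S(S(mul(SSZ, Z))))
  step 14: S(S(S(add(Z, mul(SZ, Z)))))
  step 15: S(S(S(mul(SZ, Z))))
  step 16: S(S(S(add(Z, mul(Z, Z)))))
  step 17: S(S(S(mul(Z, Z))))
  step 18: SSSZ

Answer: DIFFERENT — A ⇓ S^9(Z), B ⇓ SSSZ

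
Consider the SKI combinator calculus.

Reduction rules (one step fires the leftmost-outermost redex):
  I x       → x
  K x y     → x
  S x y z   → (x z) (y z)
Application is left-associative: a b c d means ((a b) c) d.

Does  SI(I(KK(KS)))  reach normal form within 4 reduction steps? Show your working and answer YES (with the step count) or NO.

Answer: YES — reaches normal form SIK in 2 ≤ 4 steps

Reduction:
  start: SI(I(KK(KS)))
  →1  SI(KK(KS))
  →2  SIK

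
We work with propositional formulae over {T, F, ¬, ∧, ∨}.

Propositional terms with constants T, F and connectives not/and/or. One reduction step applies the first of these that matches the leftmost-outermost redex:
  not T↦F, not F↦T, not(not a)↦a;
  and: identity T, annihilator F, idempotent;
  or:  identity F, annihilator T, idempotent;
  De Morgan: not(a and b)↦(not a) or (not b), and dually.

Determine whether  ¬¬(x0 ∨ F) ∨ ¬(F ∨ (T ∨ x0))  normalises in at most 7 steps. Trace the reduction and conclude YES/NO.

Answer: NO — after 7 steps the term is x0 ∨ (F ∧ ¬x0), not yet normal

Working:
  start: ¬¬(x0 ∨ F) ∨ ¬(F ∨ (T ∨ x0))
  [1] (x0 ∨ F) ∨ ¬(F ∨ (T ∨ x0))
  [2] x0 ∨ ¬(F ∨ (T ∨ x0))
  [3] x0 ∨ (¬F ∧ ¬(T ∨ x0))
  [4] x0 ∨ (T ∧ ¬(T ∨ x0))
  [5] x0 ∨ ¬(T ∨ x0)
  [6] x0 ∨ (¬T ∧ ¬x0)
  [7] x0 ∨ (F ∧ ¬x0)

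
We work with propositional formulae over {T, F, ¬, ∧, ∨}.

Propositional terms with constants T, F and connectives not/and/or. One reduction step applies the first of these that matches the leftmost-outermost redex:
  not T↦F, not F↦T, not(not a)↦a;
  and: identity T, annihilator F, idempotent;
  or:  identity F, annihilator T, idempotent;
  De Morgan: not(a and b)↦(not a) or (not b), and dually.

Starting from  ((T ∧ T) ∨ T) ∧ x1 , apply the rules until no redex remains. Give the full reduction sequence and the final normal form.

Answer: normal form = x1  (in 2 steps)

Derivation:
  start: ((T ∧ T) ∨ T) ∧ x1
  step 1: T ∧ x1
  step 2: x1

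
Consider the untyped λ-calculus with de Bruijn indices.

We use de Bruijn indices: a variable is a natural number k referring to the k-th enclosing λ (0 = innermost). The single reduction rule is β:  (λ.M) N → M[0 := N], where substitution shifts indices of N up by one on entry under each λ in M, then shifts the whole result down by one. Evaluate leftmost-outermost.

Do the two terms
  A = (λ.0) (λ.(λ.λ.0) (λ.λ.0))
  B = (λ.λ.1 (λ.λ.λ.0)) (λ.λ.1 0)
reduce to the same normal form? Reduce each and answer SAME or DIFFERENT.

Term A:
  start: (λ.0) (λ.(λ.λ.0) (λ.λ.0))
  step 1: λ.(λ.λ.0) (λ.λ.0)
  step 2: λ.λ.0

Term B:
  start: (λ.λ.1 (λ.λ.λ.0)) (λ.λ.1 0)
  step 1: λ.(λ.λ.1 0) (λ.λ.λ.0)
  step 2: λ.λ.(λ.λ.λ.0) 0
  step 3: λ.λ.λ.λ.0

Answer: DIFFERENT — A ⇓ λ.λ.0, B ⇓ λ.λ.λ.λ.0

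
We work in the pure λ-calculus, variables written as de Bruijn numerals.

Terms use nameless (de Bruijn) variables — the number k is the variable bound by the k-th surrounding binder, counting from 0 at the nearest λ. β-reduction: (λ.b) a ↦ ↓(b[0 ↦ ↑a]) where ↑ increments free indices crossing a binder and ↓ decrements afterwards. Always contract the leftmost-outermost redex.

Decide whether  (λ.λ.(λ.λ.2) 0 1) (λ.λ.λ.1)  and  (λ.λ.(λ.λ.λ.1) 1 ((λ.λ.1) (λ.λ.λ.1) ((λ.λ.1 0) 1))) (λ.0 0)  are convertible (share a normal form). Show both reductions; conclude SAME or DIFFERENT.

Term A:
  start: (λ.λ.(λ.λ.2) 0 1) (λ.λ.λ.1)
  →1  λ.(λ.λ.2) 0 (λ.λ.λ.1)
  →2  λ.(λ.1) (λ.λ.λ.1)
  →3  λ.0

Term B:
  start: (λ.λ.(λ.λ.λ.1) 1 ((λ.λ.1) (λ.λ.λ.1) ((λ.λ.1 0) 1))) (λ.0 0)
  →1  λ.(λ.λ.λ.1) (λ.0 0) ((λ.λ.1) (λ.λ.λ.1) ((λ.λ.1 0) (λ.0 0)))
  →2  λ.(λ.λ.1) ((λ.λ.1) (λ.λ.λ.1) ((λ.λ.1 0) (λ.0 0)))
  →3  λ.λ.(λ.λ.1) (λ.λ.λ.1) ((λ.λ.1 0) (λ.0 0))
  →4  λ.λ.(λ.λ.λ.λ.1) ((λ.λ.1 0) (λ.0 0))
  →5  λ.λ.λ.λ.λ.1

Answer: DIFFERENT — A ⇓ λ.0, B ⇓ λ.λ.λ.λ.λ.1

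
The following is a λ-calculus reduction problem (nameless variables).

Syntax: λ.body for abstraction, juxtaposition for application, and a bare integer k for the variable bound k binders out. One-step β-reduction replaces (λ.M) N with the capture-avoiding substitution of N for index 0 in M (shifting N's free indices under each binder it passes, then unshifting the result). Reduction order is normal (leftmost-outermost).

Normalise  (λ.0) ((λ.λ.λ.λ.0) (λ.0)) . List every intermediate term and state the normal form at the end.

  start: (λ.0) ((λ.λ.λ.λ.0) (λ.0))
  [1] (λ.λ.λ.λ.0) (λ.0)
  [2] λ.λ.λ.0

Answer: normal form = λ.λ.λ.0  (in 2 steps)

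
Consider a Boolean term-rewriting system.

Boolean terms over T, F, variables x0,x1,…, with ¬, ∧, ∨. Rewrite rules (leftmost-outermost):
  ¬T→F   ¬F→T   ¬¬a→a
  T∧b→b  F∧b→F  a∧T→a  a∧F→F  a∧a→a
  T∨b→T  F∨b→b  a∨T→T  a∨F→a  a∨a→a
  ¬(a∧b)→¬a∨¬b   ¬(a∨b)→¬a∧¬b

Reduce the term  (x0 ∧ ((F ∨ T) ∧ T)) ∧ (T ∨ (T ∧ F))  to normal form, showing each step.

  start: (x0 ∧ ((F ∨ T) ∧ T)) ∧ (T ∨ (T ∧ F))
  step 1: (x0 ∧ (F ∨ T)) ∧ (T ∨ (T ∧ F))
  step 2: (x0 ∧ T) ∧ (T ∨ (T ∧ F))
  step 3: x0 ∧ (T ∨ (T ∧ F))
  step 4: x0 ∧ T
  step 5: x0

Answer: normal form = x0  (in 5 steps)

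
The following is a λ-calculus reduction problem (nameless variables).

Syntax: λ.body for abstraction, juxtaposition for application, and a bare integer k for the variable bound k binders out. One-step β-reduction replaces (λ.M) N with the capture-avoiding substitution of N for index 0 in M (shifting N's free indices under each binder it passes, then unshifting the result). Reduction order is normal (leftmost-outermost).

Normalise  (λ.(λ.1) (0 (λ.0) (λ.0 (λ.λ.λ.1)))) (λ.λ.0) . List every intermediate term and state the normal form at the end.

Answer: normal form = λ.λ.0  (in 2 steps)

Derivation:
  start: (λ.(λ.1) (0 (λ.0) (λ.0 (λ.λ.λ.1)))) (λ.λ.0)
  [1] (λ.λ.λ.0) ((λ.λ.0) (λ.0) (λ.0 (λ.λ.λ.1)))
  [2] λ.λ.0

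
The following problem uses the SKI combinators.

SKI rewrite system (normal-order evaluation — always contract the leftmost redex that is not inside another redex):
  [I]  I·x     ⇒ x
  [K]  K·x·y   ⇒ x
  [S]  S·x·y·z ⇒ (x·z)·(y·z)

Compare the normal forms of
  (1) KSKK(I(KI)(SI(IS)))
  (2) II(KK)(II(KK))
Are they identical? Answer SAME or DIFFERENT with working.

Answer: DIFFERENT — A ⇓ SKI, B ⇓ K

Working:
Term A:
  start: KSKK(I(KI)(SI(IS)))
  [1] SK(I(KI)(SI(IS)))
  [2] SK(KI(SI(IS)))
  [3] SKI

Term B:
  start: II(KK)(II(KK))
  [1] I(KK)(II(KK))
  [2] KK(II(KK))
  [3] K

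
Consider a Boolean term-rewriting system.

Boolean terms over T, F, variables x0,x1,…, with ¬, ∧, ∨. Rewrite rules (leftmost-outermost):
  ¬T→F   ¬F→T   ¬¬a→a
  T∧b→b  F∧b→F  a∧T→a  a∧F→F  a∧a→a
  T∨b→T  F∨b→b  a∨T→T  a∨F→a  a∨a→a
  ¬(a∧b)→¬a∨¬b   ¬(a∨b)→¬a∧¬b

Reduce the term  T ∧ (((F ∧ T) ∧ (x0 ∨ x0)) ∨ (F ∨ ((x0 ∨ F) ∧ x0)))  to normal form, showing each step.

Answer: normal form = x0  (in 7 steps)

Working:
  start: T ∧ (((F ∧ T) ∧ (x0 ∨ x0)) ∨ (F ∨ ((x0 ∨ F) ∧ x0)))
  step 1: ((F ∧ T) ∧ (x0 ∨ x0)) ∨ (F ∨ ((x0 ∨ F) ∧ x0))
  step 2: (F ∧ (x0 ∨ x0)) ∨ (F ∨ ((x0 ∨ F) ∧ x0))
  step 3: F ∨ (F ∨ ((x0 ∨ F) ∧ x0))
  step 4: F ∨ ((x0 ∨ F) ∧ x0)
  step 5: (x0 ∨ F) ∧ x0
  step 6: x0 ∧ x0
  step 7: x0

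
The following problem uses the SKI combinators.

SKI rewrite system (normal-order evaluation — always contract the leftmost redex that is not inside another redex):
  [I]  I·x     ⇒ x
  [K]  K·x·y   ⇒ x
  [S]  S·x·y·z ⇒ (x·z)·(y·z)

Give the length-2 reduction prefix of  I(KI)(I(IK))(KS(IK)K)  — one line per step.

Answer: after 2 steps: I(KS(IK)K)

Working:
  start: I(KI)(I(IK))(KS(IK)K)
  step 1: KI(I(IK))(KS(IK)K)
  step 2: I(KS(IK)K)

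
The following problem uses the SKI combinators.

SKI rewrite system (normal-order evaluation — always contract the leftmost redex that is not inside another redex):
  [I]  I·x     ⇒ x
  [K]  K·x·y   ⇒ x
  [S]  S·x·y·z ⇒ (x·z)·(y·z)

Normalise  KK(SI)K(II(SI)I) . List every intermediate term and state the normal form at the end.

Answer: normal form = K  (in 2 steps)

Derivation:
  start: KK(SI)K(II(SI)I)
  [1] KK(II(SI)I)
  [2] K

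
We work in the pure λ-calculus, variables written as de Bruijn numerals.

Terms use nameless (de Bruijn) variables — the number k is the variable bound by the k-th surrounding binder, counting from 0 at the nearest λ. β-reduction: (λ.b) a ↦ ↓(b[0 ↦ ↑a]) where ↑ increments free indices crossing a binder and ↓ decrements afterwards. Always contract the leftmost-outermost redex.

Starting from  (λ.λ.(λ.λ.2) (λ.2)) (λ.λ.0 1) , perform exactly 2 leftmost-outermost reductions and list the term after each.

Answer: after 2 steps: λ.λ.1

Derivation:
  start: (λ.λ.(λ.λ.2) (λ.2)) (λ.λ.0 1)
  →1  λ.(λ.λ.2) (λ.λ.λ.0 1)
  →2  λ.λ.1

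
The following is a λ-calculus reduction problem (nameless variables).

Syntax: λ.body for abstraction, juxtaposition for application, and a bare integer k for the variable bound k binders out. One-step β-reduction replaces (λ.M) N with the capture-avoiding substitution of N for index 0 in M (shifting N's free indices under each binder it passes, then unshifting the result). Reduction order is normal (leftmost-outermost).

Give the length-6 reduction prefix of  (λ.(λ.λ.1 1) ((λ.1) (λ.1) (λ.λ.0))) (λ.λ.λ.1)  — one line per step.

Answer: after 6 steps: λ.λ.(λ.λ.λ.1) (λ.λ.0)

Reduction:
  start: (λ.(λ.λ.1 1) ((λ.1) (λ.1) (λ.λ.0))) (λ.λ.λ.1)
  →1  (λ.λ.1 1) ((λ.λ.λ.λ.1) (λ.λ.λ.λ.1) (λ.λ.0))
  →2  λ.(λ.λ.λ.λ.1) (λ.λ.λ.λ.1) (λ.λ.0) ((λ.λ.λ.λ.1) (λ.λ.λ.λ.1) (λ.λ.0))
  →3  λ.(λ.λ.λ.1) (λ.λ.0) ((λ.λ.λ.λ.1) (λ.λ.λ.λ.1) (λ.λ.0))
  →4  λ.(λ.λ.1) ((λ.λ.λ.λ.1) (λ.λ.λ.λ.1) (λ.λ.0))
  →5  λ.λ.(λ.λ.λ.λ.1) (λ.λ.λ.λ.1) (λ.λ.0)
  →6  λ.λ.(λ.λ.λ.1) (λ.λ.0)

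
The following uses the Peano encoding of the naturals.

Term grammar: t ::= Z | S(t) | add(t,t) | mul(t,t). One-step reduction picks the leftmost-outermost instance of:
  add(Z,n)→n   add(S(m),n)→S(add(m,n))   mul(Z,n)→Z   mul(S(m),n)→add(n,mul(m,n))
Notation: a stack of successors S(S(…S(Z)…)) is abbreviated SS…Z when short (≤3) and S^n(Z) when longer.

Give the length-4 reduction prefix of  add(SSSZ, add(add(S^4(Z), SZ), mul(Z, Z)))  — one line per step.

Answer: after 4 steps: S(S(S(add(add(S^4(Z), SZ), mul(Z, Z)))))

Reduction:
  start: add(SSSZ, add(add(S^4(Z), SZ), mul(Z, Z)))
  step 1: S(add(SSZ, add(add(S^4(Z), SZ), mul(Z, Z))))
  step 2: S(S(add(SZ, add(add(S^4(Z), SZ), mul(Z, Z)))))
  step 3: S(S(S(add(Z, add(add(S^4(Z), SZ), mul(Z, Z))))))
  step 4: S(S(S(add(add(S^4(Z), SZ), mul(Z, Z)))))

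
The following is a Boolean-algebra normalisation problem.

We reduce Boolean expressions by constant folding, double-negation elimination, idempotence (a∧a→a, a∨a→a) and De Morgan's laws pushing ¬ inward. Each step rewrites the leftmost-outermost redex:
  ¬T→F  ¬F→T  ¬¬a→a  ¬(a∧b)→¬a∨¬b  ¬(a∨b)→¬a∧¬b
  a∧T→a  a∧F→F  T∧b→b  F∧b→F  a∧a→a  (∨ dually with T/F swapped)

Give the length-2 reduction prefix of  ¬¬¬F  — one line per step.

Answer: after 2 steps: T

Reduction:
  start: ¬¬¬F
  [1] ¬F
  [2] T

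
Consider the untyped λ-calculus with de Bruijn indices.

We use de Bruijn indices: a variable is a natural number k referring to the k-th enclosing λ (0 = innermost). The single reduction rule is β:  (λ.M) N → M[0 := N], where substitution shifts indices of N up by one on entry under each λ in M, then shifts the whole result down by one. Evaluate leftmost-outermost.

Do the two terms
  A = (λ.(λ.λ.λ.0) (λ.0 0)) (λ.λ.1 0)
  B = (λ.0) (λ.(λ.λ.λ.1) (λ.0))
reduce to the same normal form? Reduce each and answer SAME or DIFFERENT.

Answer: DIFFERENT — A ⇓ λ.λ.0, B ⇓ λ.λ.λ.1

Derivation:
Term A:
  start: (λ.(λ.λ.λ.0) (λ.0 0)) (λ.λ.1 0)
  →1  (λ.λ.λ.0) (λ.0 0)
  →2  λ.λ.0

Term B:
  start: (λ.0) (λ.(λ.λ.λ.1) (λ.0))
  →1  λ.(λ.λ.λ.1) (λ.0)
  →2  λ.λ.λ.1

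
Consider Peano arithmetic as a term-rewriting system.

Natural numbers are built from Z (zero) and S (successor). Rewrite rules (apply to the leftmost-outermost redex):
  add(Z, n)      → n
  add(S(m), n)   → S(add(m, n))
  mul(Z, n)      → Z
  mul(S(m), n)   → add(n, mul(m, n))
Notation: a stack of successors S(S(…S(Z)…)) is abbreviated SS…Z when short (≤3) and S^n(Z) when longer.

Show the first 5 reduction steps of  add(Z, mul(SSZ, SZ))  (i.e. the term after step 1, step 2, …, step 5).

Answer: after 5 steps: S(add(SZ, mul(Z, SZ)))

Reduction:
  start: add(Z, mul(SSZ, SZ))
  [1] mul(SSZ, SZ)
  [2] add(SZ, mul(SZ, SZ))
  [3] S(add(Z, mul(SZ, SZ)))
  [4] S(mul(SZ, SZ))
  [5] S(add(SZ, mul(Z, SZ)))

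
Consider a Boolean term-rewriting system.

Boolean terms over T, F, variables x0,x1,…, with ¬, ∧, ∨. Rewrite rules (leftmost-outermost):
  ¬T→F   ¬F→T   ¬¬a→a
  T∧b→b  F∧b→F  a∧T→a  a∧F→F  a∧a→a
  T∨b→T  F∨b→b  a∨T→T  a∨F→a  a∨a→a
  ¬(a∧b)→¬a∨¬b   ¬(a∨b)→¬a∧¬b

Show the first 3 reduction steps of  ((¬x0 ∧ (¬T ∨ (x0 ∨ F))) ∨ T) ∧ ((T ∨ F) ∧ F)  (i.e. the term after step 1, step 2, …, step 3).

  start: ((¬x0 ∧ (¬T ∨ (x0 ∨ F))) ∨ T) ∧ ((T ∨ F) ∧ F)
  step 1: T ∧ ((T ∨ F) ∧ F)
  step 2: (T ∨ F) ∧ F
  step 3: F

Answer: after 3 steps: F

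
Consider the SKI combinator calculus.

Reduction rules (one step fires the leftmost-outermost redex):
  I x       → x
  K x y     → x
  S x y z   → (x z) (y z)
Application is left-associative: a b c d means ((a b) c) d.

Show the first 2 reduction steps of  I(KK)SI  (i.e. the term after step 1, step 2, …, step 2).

  start: I(KK)SI
  [1] KKSI
  [2] KI

Answer: after 2 steps: KI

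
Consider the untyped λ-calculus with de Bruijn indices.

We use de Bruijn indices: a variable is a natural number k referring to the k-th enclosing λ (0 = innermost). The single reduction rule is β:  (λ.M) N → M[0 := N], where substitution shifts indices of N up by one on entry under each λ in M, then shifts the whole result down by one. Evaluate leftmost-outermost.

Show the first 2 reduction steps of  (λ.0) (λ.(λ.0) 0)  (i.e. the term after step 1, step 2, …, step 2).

Answer: after 2 steps: λ.0

Working:
  start: (λ.0) (λ.(λ.0) 0)
  →1  λ.(λ.0) 0
  →2  λ.0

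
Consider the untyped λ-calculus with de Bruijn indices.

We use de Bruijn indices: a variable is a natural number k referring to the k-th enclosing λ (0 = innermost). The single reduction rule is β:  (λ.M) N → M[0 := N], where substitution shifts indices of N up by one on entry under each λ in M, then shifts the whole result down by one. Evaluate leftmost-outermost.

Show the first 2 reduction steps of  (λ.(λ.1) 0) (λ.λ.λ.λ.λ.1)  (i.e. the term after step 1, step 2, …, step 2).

Answer: after 2 steps: λ.λ.λ.λ.λ.1

Reduction:
  start: (λ.(λ.1) 0) (λ.λ.λ.λ.λ.1)
  step 1: (λ.λ.λ.λ.λ.λ.1) (λ.λ.λ.λ.λ.1)
  step 2: λ.λ.λ.λ.λ.1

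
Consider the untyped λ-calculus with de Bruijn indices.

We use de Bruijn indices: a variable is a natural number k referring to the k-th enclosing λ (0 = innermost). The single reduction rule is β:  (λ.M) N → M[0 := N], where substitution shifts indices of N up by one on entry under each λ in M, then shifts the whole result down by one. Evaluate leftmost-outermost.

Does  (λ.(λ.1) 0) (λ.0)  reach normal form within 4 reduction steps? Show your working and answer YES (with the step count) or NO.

  start: (λ.(λ.1) 0) (λ.0)
  step 1: (λ.λ.0) (λ.0)
  step 2: λ.0

Answer: YES — reaches normal form λ.0 in 2 ≤ 4 steps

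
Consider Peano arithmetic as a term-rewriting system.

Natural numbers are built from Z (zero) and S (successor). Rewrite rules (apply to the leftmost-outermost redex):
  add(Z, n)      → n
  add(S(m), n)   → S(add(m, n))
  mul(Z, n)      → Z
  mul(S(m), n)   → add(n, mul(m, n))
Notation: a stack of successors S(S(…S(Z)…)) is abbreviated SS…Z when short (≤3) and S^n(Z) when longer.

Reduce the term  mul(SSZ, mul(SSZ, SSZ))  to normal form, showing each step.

Answer: normal form = S^8(Z)  (in 31 steps)

Working:
  start: mul(SSZ, mul(SSZ, SSZ))
  step 1: add(mul(SSZ, SSZ), mul(SZ, mul(SSZ, SSZ)))
  step 2: add(add(SSZ, mul(SZ, SSZ)), mul(SZ, mul(SSZ, SSZ)))
  step 3: add(S(add(SZ, mul(SZ, SSZ))), mul(SZ, mul(SSZ, SSZ)))
  step 4: S(add(add(SZ, mul(SZ, SSZ)), mul(SZ, mul(SSZ, SSZ))))
  step 5: S(add(S(add(Z, mul(SZ, SSZ))), mul(SZ, mul(SSZ, SSZ))))
  step 6: S(S(add(add(Z, mul(SZ, SSZ)), mul(SZ, mul(SSZ, SSZ)))))
  step 7: S(S(add(mul(SZ, SSZ), mul(SZ, mul(SSZ, SSZ)))))
  step 8: S(S(add(add(SSZ, mul(Z, SSZ)), mul(SZ, mul(SSZ, SSZ)))))
  step 9: S(S(add(S(add(SZ, mul(Z, SSZ))), mul(SZ, mul(SSZ, SSZ)))))
  step 10: S(S(S(add(add(SZ, mul(Z, SSZ)), mul(SZ, mul(SSZ, SSZ))))))
  step 11: S(S(S(add(S(add(Z, mul(Z, SSZ))), mul(SZ, mul(SSZ, SSZ))))))
  step 12: S(S(S(S(add(add(Z, mul(Z, SSZ)), mul(SZ, mul(SSZ, SSZ)))))))
  step 13: S(S(S(S(add(mul(Z, SSZ), mul(SZ, mul(SSZ, SSZ)))))))
  step 14: S(S(S(S(add(Z, mul(SZ, mul(SSZ, SSZ)))))))
  step 15: S(S(S(S(mul(SZ, mul(SSZ, SSZ))))))
  step 16: S(S(S(S(add(mul(SSZ, SSZ), mul(Z, mul(SSZ, SSZ)))))))
  step 17: S(S(S(S(add(add(SSZ, mul(SZ, SSZ)), mul(Z, mul(SSZ, SSZ)))))))
  step 18: S(S(S(S(add(S(add(SZ, mul(SZ, SSZ))), mul(Z, mul(SSZ, SSZ)))))))
  step 19: S(S(S(S(S(add(add(SZ, mul(SZ, SSZ)), mul(Z, mul(SSZ, SSZ))))))))
  step 20: S(S(S(S(S(add(S(add(Z, mul(SZ, SSZ))), mul(Z, mul(SSZ, SSZ))))))))
  step 21: S(S(S(S(S(S(add(add(Z, mul(SZ, SSZ)), mul(Z, mul(SSZ, SSZ)))))))))
  step 22: S(S(S(S(S(S(add(mul(SZ, SSZ), mul(Z, mul(SSZ, SSZ)))))))))
  step 23: S(S(S(S(S(S(add(add(SSZ, mul(Z, SSZ)), mul(Z, mul(SSZ, SSZ)))))))))
  step 24: S(S(S(S(S(S(add(S(add(SZ, mul(Z, SSZ))), mul(Z, mul(SSZ, SSZ)))))))))
  step 25: S(S(S(S(S(S(S(add(add(SZ, mul(Z, SSZ)), mul(Z, mul(SSZ, SSZ))))))))))
  step 26: S(S(S(S(S(S(S(add(S(add(Z, mul(Z, SSZ))), mul(Z, mul(SSZ, SSZ))))))))))
  step 27: S(S(S(S(S(S(S(S(add(add(Z, mul(Z, SSZ)), mul(Z, mul(SSZ, SSZ)))))))))))
  step 28: S(S(S(S(S(S(S(S(add(mul(Z, SSZ), mul(Z, mul(SSZ, SSZ)))))))))))
  step 29: S(S(S(S(S(S(S(S(add(Z, mul(Z, mul(SSZ, SSZ)))))))))))
  step 30: S(S(S(S(S(S(S(S(mul(Z, mul(SSZ, SSZ))))))))))
  step 31: S^8(Z)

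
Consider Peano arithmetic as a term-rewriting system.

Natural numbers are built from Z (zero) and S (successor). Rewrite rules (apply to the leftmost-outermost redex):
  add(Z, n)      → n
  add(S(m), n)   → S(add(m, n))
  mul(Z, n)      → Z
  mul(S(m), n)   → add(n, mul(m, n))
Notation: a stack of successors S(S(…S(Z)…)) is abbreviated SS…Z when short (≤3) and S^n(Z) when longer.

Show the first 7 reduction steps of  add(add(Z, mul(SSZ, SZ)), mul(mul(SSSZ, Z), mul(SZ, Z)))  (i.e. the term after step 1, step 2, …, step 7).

Answer: after 7 steps: S(add(S(add(Z, mul(Z, SZ))), mul(mul(SSSZ, Z), mul(SZ, Z))))

Reduction:
  start: add(add(Z, mul(SSZ, SZ)), mul(mul(SSSZ, Z), mul(SZ, Z)))
  step 1: add(mul(SSZ, SZ), mul(mul(SSSZ, Z), mul(SZ, Z)))
  step 2: add(add(SZ, mul(SZ, SZ)), mul(mul(SSSZ, Z), mul(SZ, Z)))
  step 3: add(S(add(Z, mul(SZ, SZ))), mul(mul(SSSZ, Z), mul(SZ, Z)))
  step 4: S(add(add(Z, mul(SZ, SZ)), mul(mul(SSSZ, Z), mul(SZ, Z))))
  step 5: S(add(mul(SZ, SZ), mul(mul(SSSZ, Z), mul(SZ, Z))))
  step 6: S(add(add(SZ, mul(Z, SZ)), mul(mul(SSSZ, Z), mul(SZ, Z))))
  step 7: S(add(S(add(Z, mul(Z, SZ))), mul(mul(SSSZ, Z), mul(SZ, Z))))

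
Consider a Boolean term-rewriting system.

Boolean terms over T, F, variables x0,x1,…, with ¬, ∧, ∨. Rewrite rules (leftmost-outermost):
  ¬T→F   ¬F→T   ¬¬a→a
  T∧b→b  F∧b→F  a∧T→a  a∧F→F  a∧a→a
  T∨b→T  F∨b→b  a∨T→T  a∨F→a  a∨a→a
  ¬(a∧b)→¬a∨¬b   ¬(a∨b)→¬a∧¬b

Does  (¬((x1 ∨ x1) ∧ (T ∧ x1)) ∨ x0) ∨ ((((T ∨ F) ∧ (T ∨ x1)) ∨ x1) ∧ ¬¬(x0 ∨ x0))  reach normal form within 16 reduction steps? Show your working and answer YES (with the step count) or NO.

  start: (¬((x1 ∨ x1) ∧ (T ∧ x1)) ∨ x0) ∨ ((((T ∨ F) ∧ (T ∨ x1)) ∨ x1) ∧ ¬¬(x0 ∨ x0))
  [1] ((¬(x1 ∨ x1) ∨ ¬(T ∧ x1)) ∨ x0) ∨ ((((T ∨ F) ∧ (T ∨ x1)) ∨ x1) ∧ ¬¬(x0 ∨ x0))
  [2] (((¬x1 ∧ ¬x1) ∨ ¬(T ∧ x1)) ∨ x0) ∨ ((((T ∨ F) ∧ (T ∨ x1)) ∨ x1) ∧ ¬¬(x0 ∨ x0))
  [3] ((¬x1 ∨ ¬(T ∧ x1)) ∨ x0) ∨ ((((T ∨ F) ∧ (T ∨ x1)) ∨ x1) ∧ ¬¬(x0 ∨ x0))
  [4] ((¬x1 ∨ (¬T ∨ ¬x1)) ∨ x0) ∨ ((((T ∨ F) ∧ (T ∨ x1)) ∨ x1) ∧ ¬¬(x0 ∨ x0))
  [5] ((¬x1 ∨ (F ∨ ¬x1)) ∨ x0) ∨ ((((T ∨ F) ∧ (T ∨ x1)) ∨ x1) ∧ ¬¬(x0 ∨ x0))
  [6] ((¬x1 ∨ ¬x1) ∨ x0) ∨ ((((T ∨ F) ∧ (T ∨ x1)) ∨ x1) ∧ ¬¬(x0 ∨ x0))
  [7] (¬x1 ∨ x0) ∨ ((((T ∨ F) ∧ (T ∨ x1)) ∨ x1) ∧ ¬¬(x0 ∨ x0))
  [8] (¬x1 ∨ x0) ∨ (((T ∧ (T ∨ x1)) ∨ x1) ∧ ¬¬(x0 ∨ x0))
  [9] (¬x1 ∨ x0) ∨ (((T ∨ x1) ∨ x1) ∧ ¬¬(x0 ∨ x0))
  [10] (¬x1 ∨ x0) ∨ ((T ∨ x1) ∧ ¬¬(x0 ∨ x0))
  [11] (¬x1 ∨ x0) ∨ (T ∧ ¬¬(x0 ∨ x0))
  [12] (¬x1 ∨ x0) ∨ ¬¬(x0 ∨ x0)
  [13] (¬x1 ∨ x0) ∨ (x0 ∨ x0)
  [14] (¬x1 ∨ x0) ∨ x0

Answer: YES — reaches normal form (¬x1 ∨ x0) ∨ x0 in 14 ≤ 16 steps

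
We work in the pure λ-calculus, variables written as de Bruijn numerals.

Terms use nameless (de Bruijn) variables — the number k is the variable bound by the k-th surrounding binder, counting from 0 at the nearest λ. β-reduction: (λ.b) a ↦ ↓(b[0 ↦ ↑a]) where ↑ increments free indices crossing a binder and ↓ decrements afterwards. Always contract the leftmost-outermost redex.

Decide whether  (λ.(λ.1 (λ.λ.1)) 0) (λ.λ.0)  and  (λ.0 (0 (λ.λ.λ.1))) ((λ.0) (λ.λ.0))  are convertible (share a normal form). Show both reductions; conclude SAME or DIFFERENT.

Term A:
  start: (λ.(λ.1 (λ.λ.1)) 0) (λ.λ.0)
  step 1: (λ.(λ.λ.0) (λ.λ.1)) (λ.λ.0)
  step 2: (λ.λ.0) (λ.λ.1)
  step 3: λ.0

Term B:
  start: (λ.0 (0 (λ.λ.λ.1))) ((λ.0) (λ.λ.0))
  step 1: (λ.0) (λ.λ.0) ((λ.0) (λ.λ.0) (λ.λ.λ.1))
  step 2: (λ.λ.0) ((λ.0) (λ.λ.0) (λ.λ.λ.1))
  step 3: λ.0

Answer: SAME — A ⇓ λ.0, B ⇓ λ.0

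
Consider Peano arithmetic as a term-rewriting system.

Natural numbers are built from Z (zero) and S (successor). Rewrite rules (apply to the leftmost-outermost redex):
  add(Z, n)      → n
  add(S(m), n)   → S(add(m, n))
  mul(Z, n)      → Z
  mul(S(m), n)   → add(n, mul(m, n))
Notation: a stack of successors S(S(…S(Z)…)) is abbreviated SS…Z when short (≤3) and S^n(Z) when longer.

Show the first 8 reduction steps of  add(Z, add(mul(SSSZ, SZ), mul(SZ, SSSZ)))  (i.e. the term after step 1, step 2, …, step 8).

Answer: after 8 steps: S(S(add(add(Z, mul(SZ, SZ)), mul(SZ, SSSZ))))

Reduction:
  start: add(Z, add(mul(SSSZ, SZ), mul(SZ, SSSZ)))
  [1] add(mul(SSSZ, SZ), mul(SZ, SSSZ))
  [2] add(add(SZ, mul(SSZ, SZ)), mul(SZ, SSSZ))
  [3] add(S(add(Z, mul(SSZ, SZ))), mul(SZ, SSSZ))
  [4] S(add(add(Z, mul(SSZ, SZ)), mul(SZ, SSSZ)))
  [5] S(add(mul(SSZ, SZ), mul(SZ, SSSZ)))
  [6] S(add(add(SZ, mul(SZ, SZ)), mul(SZ, SSSZ)))
  [7] S(add(S(add(Z, mul(SZ, SZ))), mul(SZ, SSSZ)))
  [8] S(S(add(add(Z, mul(SZ, SZ)), mul(SZ, SSSZ))))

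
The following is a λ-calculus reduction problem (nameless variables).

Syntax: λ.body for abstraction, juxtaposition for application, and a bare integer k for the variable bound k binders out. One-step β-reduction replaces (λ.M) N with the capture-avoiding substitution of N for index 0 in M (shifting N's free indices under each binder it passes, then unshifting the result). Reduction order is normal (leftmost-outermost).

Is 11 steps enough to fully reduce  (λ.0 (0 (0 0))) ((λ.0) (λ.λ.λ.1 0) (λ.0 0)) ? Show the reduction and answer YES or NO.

Answer: NO — after 11 steps the term is λ.(λ.(λ.0) (λ.λ.λ.1 0) (λ.0 0) 0) 0, not yet normal

Working:
  start: (λ.0 (0 (0 0))) ((λ.0) (λ.λ.λ.1 0) (λ.0 0))
  step 1: (λ.0) (λ.λ.λ.1 0) (λ.0 0) ((λ.0) (λ.λ.λ.1 0) (λ.0 0) ((λ.0) (λ.λ.λ.1 0) (λ.0 0) ((λ.0) (λ.λ.λ.1 0) (λ.0 0))))
  step 2: (λ.λ.λ.1 0) (λ.0 0) ((λ.0) (λ.λ.λ.1 0) (λ.0 0) ((λ.0) (λ.λ.λ.1 0) (λ.0 0) ((λ.0) (λ.λ.λ.1 0) (λ.0 0))))
  step 3: (λ.λ.1 0) ((λ.0) (λ.λ.λ.1 0) (λ.0 0) ((λ.0) (λ.λ.λ.1 0) (λ.0 0) ((λ.0) (λ.λ.λ.1 0) (λ.0 0))))
  step 4: λ.(λ.0) (λ.λ.λ.1 0) (λ.0 0) ((λ.0) (λ.λ.λ.1 0) (λ.0 0) ((λ.0) (λ.λ.λ.1 0) (λ.0 0))) 0
  step 5: λ.(λ.λ.λ.1 0) (λ.0 0) ((λ.0) (λ.λ.λ.1 0) (λ.0 0) ((λ.0) (λ.λ.λ.1 0) (λ.0 0))) 0
  step 6: λ.(λ.λ.1 0) ((λ.0) (λ.λ.λ.1 0) (λ.0 0) ((λ.0) (λ.λ.λ.1 0) (λ.0 0))) 0
  step 7: λ.(λ.(λ.0) (λ.λ.λ.1 0) (λ.0 0) ((λ.0) (λ.λ.λ.1 0) (λ.0 0)) 0) 0
  step 8: λ.(λ.0) (λ.λ.λ.1 0) (λ.0 0) ((λ.0) (λ.λ.λ.1 0) (λ.0 0)) 0
  step 9: λ.(λ.λ.λ.1 0) (λ.0 0) ((λ.0) (λ.λ.λ.1 0) (λ.0 0)) 0
  step 10: λ.(λ.λ.1 0) ((λ.0) (λ.λ.λ.1 0) (λ.0 0)) 0
  step 11: λ.(λ.(λ.0) (λ.λ.λ.1 0) (λ.0 0) 0) 0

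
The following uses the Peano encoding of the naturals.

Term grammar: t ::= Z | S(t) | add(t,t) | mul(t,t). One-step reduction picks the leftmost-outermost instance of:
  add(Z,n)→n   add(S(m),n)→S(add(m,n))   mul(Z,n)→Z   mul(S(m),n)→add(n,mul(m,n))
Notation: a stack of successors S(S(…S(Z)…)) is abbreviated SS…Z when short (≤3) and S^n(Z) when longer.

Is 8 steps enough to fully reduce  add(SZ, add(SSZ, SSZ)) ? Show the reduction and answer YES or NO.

  start: add(SZ, add(SSZ, SSZ))
  step 1: S(add(Z, add(SSZ, SSZ)))
  step 2: S(add(SSZ, SSZ))
  step 3: S(S(add(SZ, SSZ)))
  step 4: S(S(S(add(Z, SSZ))))
  step 5: S^5(Z)

Answer: YES — reaches normal form S^5(Z) in 5 ≤ 8 steps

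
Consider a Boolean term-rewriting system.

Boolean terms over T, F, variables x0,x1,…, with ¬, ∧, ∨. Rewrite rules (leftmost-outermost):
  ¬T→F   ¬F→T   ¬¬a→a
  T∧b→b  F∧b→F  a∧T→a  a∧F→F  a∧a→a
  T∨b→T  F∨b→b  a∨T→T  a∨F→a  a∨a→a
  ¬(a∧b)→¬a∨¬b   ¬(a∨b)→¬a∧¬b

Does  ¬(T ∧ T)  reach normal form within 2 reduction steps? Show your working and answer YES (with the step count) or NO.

Answer: NO — after 2 steps the term is ¬T, not yet normal

Working:
  start: ¬(T ∧ T)
  →1  ¬T ∨ ¬T
  →2  ¬T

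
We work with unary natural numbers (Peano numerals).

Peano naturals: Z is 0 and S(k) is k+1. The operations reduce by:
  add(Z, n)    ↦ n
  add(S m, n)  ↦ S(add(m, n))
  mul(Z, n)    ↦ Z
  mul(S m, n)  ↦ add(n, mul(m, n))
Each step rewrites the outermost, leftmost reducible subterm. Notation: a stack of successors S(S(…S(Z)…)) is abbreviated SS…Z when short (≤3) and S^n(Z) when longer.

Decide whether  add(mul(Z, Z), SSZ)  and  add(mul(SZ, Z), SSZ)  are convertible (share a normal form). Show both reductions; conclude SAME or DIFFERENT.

Term A:
  start: add(mul(Z, Z), SSZ)
  [1] add(Z, SSZ)
  [2] SSZ

Term B:
  start: add(mul(SZ, Z), SSZ)
  [1] add(add(Z, mul(Z, Z)), SSZ)
  [2] add(mul(Z, Z), SSZ)
  [3] add(Z, SSZ)
  [4] SSZ

Answer: SAME — A ⇓ SSZ, B ⇓ SSZ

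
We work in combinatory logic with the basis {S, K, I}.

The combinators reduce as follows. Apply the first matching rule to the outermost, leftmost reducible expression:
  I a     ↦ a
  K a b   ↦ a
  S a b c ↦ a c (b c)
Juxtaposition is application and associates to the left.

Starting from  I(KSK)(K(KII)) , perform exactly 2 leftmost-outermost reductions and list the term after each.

  start: I(KSK)(K(KII))
  →1  KSK(K(KII))
  →2  S(K(KII))

Answer: after 2 steps: S(K(KII))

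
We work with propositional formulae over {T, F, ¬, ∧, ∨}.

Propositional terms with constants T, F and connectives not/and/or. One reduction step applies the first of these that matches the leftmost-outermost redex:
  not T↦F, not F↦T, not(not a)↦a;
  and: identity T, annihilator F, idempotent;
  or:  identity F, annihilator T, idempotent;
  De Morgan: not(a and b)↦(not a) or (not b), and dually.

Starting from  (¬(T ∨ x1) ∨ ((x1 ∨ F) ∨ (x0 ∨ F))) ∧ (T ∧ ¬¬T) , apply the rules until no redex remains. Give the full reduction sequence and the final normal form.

  start: (¬(T ∨ x1) ∨ ((x1 ∨ F) ∨ (x0 ∨ F))) ∧ (T ∧ ¬¬T)
  →1  ((¬T ∧ ¬x1) ∨ ((x1 ∨ F) ∨ (x0 ∨ F))) ∧ (T ∧ ¬¬T)
  →2  ((F ∧ ¬x1) ∨ ((x1 ∨ F) ∨ (x0 ∨ F))) ∧ (T ∧ ¬¬T)
  →3  (F ∨ ((x1 ∨ F) ∨ (x0 ∨ F))) ∧ (T ∧ ¬¬T)
  →4  ((x1 ∨ F) ∨ (x0 ∨ F)) ∧ (T ∧ ¬¬T)
  →5  (x1 ∨ (x0 ∨ F)) ∧ (T ∧ ¬¬T)
  →6  (x1 ∨ x0) ∧ (T ∧ ¬¬T)
  →7  (x1 ∨ x0) ∧ ¬¬T
  →8  (x1 ∨ x0) ∧ T
  →9  x1 ∨ x0

Answer: normal form = x1 ∨ x0  (in 9 steps)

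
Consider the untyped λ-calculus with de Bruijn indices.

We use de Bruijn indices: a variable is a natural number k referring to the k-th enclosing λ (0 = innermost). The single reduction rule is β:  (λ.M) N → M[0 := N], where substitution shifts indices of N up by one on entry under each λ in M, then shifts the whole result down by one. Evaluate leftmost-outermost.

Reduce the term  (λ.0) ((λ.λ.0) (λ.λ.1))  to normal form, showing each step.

Answer: normal form = λ.0  (in 2 steps)

Derivation:
  start: (λ.0) ((λ.λ.0) (λ.λ.1))
  →1  (λ.λ.0) (λ.λ.1)
  →2  λ.0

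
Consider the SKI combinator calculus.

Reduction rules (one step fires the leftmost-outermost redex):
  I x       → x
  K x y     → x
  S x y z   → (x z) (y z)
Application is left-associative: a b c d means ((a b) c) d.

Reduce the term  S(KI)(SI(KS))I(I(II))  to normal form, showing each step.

Answer: normal form = SI  (in 9 steps)

Derivation:
  start: S(KI)(SI(KS))I(I(II))
  step 1: KII(SI(KS)I)(I(II))
  step 2: I(SI(KS)I)(I(II))
  step 3: SI(KS)I(I(II))
  step 4: II(KSI)(I(II))
  step 5: I(KSI)(I(II))
  step 6: KSI(I(II))
  step 7: S(I(II))
  step 8: S(II)
  step 9: SI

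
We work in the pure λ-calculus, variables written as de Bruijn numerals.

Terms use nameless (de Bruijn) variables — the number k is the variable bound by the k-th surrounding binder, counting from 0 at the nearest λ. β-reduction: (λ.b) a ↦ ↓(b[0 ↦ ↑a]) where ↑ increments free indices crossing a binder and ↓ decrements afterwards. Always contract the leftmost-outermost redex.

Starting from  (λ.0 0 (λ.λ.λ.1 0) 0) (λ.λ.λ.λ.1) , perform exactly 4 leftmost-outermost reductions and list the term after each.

Answer: after 4 steps: λ.λ.λ.λ.λ.1

Derivation:
  start: (λ.0 0 (λ.λ.λ.1 0) 0) (λ.λ.λ.λ.1)
  step 1: (λ.λ.λ.λ.1) (λ.λ.λ.λ.1) (λ.λ.λ.1 0) (λ.λ.λ.λ.1)
  step 2: (λ.λ.λ.1) (λ.λ.λ.1 0) (λ.λ.λ.λ.1)
  step 3: (λ.λ.1) (λ.λ.λ.λ.1)
  step 4: λ.λ.λ.λ.λ.1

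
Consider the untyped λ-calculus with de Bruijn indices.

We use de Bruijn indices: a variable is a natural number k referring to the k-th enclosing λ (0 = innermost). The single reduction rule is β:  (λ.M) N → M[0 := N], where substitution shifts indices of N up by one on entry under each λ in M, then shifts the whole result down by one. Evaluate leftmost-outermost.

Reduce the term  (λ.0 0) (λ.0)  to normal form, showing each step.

Answer: normal form = λ.0  (in 2 steps)

Derivation:
  start: (λ.0 0) (λ.0)
  step 1: (λ.0) (λ.0)
  step 2: λ.0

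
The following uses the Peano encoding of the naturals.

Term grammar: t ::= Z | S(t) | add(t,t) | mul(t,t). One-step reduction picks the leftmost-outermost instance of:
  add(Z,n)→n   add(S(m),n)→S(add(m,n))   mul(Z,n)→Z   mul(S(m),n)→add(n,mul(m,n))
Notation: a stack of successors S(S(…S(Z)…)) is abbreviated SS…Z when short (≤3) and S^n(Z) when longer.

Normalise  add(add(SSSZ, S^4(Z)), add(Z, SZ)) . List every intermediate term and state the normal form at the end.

  start: add(add(SSSZ, S^4(Z)), add(Z, SZ))
  step 1: add(S(add(SSZ, S^4(Z))), add(Z, SZ))
  step 2: S(add(add(SSZ, S^4(Z)), add(Z, SZ)))
  step 3: S(add(S(add(SZ, S^4(Z))), add(Z, SZ)))
  step 4: S(S(add(add(SZ, S^4(Z)), add(Z, SZ))))
  step 5: S(S(add(S(add(Z, S^4(Z))), add(Z, SZ))))
  step 6: S(S(S(add(add(Z, S^4(Z)), add(Z, SZ)))))
  step 7: S(S(S(add(S^4(Z), add(Z, SZ)))))
  step 8: S(S(S(S(add(SSSZ, add(Z, SZ))))))
  step 9: S(S(S(S(S(add(SSZ, add(Z, SZ)))))))
  step 10: S(S(S(S(S(S(add(SZ, add(Z, SZ))))))))
  step 11: S(S(S(S(S(S(S(add(Z, add(Z, SZ)))))))))
  step 12: S(S(S(S(S(S(S(add(Z, SZ))))))))
  step 13: S^8(Z)

Answer: normal form = S^8(Z)  (in 13 steps)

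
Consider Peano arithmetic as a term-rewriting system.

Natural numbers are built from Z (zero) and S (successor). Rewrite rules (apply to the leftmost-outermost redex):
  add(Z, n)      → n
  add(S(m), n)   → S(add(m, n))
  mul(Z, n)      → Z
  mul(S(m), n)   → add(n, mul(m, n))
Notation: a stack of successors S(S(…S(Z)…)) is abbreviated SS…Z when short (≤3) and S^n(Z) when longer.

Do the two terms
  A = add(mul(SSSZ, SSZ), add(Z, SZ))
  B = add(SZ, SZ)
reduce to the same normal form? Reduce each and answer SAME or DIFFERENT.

Term A:
  start: add(mul(SSSZ, SSZ), add(Z, SZ))
  [1] add(add(SSZ, mul(SSZ, SSZ)), add(Z, SZ))
  [2] add(S(add(SZ, mul(SSZ, SSZ))), add(Z, SZ))
  [3] S(add(add(SZ, mul(SSZ, SSZ)), add(Z, SZ)))
  [4] S(add(S(add(Z, mul(SSZ, SSZ))), add(Z, SZ)))
  [5] S(S(add(add(Z, mul(SSZ, SSZ)), add(Z, SZ))))
  [6] S(S(add(mul(SSZ, SSZ), add(Z, SZ))))
  [7] S(S(add(add(SSZ, mul(SZ, SSZ)), add(Z, SZ))))
  [8] S(S(add(S(add(SZ, mul(SZ, SSZ))), add(Z, SZ))))
  [9] S(S(S(add(add(SZ, mul(SZ, SSZ)), add(Z, SZ)))))
  [10] S(S(S(add(S(add(Z, mul(SZ, SSZ))), add(Z, SZ)))))
  [11] S(S(S(S(add(add(Z, mul(SZ, SSZ)), add(Z, SZ))))))
  [12] S(S(S(S(add(mul(SZ, SSZ), add(Z, SZ))))))
  [13] S(S(S(S(add(add(SSZ, mul(Z, SSZ)), add(Z, SZ))))))
  [14] S(S(S(S(add(S(add(SZ, mul(Z, SSZ))), add(Z, SZ))))))
  [15] S(S(S(S(S(add(add(SZ, mul(Z, SSZ)), add(Z, SZ)))))))
  [16] S(S(S(S(S(add(S(add(Z, mul(Z, SSZ))), add(Z, SZ)))))))
  [17] S(S(S(S(S(S(add(add(Z, mul(Z, SSZ)), add(Z, SZ))))))))
  [18] S(S(S(S(S(S(add(mul(Z, SSZ), add(Z, SZ))))))))
  [19] S(S(S(S(S(S(add(Z, add(Z, SZ))))))))
  [20] S(S(S(S(S(S(add(Z, SZ)))))))
  [21] S^7(Z)

Term B:
  start: add(SZ, SZ)
  [1] S(add(Z, SZ))
  [2] SSZ

Answer: DIFFERENT — A ⇓ S^7(Z), B ⇓ SSZ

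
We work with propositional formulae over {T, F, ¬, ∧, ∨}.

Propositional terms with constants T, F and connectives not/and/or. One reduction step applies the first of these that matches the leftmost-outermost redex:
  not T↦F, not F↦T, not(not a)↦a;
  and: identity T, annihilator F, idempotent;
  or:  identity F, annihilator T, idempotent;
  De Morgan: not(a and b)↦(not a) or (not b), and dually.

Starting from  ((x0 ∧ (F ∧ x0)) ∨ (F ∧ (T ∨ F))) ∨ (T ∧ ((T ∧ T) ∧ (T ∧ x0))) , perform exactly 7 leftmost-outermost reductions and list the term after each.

  start: ((x0 ∧ (F ∧ x0)) ∨ (F ∧ (T ∨ F))) ∨ (T ∧ ((T ∧ T) ∧ (T ∧ x0)))
  [1] ((x0 ∧ F) ∨ (F ∧ (T ∨ F))) ∨ (T ∧ ((T ∧ T) ∧ (T ∧ x0)))
  [2] (F ∨ (F ∧ (T ∨ F))) ∨ (T ∧ ((T ∧ T) ∧ (T ∧ x0)))
  [3] (F ∧ (T ∨ F)) ∨ (T ∧ ((T ∧ T) ∧ (T ∧ x0)))
  [4] F ∨ (T ∧ ((T ∧ T) ∧ (T ∧ x0)))
  [5] T ∧ ((T ∧ T) ∧ (T ∧ x0))
  [6] (T ∧ T) ∧ (T ∧ x0)
  [7] T ∧ (T ∧ x0)

Answer: after 7 steps: T ∧ (T ∧ x0)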